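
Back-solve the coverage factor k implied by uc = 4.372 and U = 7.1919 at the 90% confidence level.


k = U / uc
k = 7.1919 / 4.372
k = 1.645

1.645


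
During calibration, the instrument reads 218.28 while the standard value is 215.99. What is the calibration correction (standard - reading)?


Correction = standard - reading
= 215.99 - 218.28
= -2.2900

-2.2900


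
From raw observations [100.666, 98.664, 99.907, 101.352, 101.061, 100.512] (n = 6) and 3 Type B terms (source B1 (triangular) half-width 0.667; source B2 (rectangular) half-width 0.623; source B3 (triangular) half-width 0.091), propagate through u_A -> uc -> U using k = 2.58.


mean = (100.666 + 98.664 + 99.907 + 101.352 + 101.061 + 100.512) / 6 = 100.3603333
s = sqrt(sum((x - mean)^2)/(n-1)) = 0.96683291
u_A = s / sqrt(n) = 0.96683291 / sqrt(6) = 0.39470788
u_B1 = 0.667 / sqrt(6) = 0.27230161
u_B2 = 0.623 / sqrt(3) = 0.35968922
u_B3 = 0.091 / sqrt(6) = 0.037150594
uc = sqrt(0.39470788^2 + 0.27230161^2 + 0.35968922^2 + 0.037150594^2) = 0.6005822
U = k * uc = 2.58 * 0.6005822
U = 1.5495

1.5495


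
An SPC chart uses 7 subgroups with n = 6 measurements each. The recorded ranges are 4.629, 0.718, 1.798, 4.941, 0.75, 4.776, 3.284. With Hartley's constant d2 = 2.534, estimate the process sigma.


R_bar = (4.629 + 0.718 + 1.798 + 4.941 + 0.75 + 4.776 + 3.284) / 7
R_bar = 20.896 / 7 = 2.9851429
sigma_hat = R_bar / d2 = 2.9851429 / 2.534 = 1.1780

1.1780


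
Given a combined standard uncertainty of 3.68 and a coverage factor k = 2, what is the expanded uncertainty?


U = k * uc
U = 2 * 3.68
U = 7.3600

7.3600


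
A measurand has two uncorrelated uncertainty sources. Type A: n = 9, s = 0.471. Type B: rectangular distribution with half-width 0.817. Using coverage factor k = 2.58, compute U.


u_A = s / sqrt(n) = 0.471 / sqrt(9) = 0.157
u_B = half_width / sqrt(3) = 0.817 / sqrt(3) = 0.47169517
uc = sqrt(u_A^2 + u_B^2) = sqrt(0.157^2 + 0.47169517^2) = 0.49713714
U = k * uc = 2.58 * 0.49713714
U = 1.2826

1.2826


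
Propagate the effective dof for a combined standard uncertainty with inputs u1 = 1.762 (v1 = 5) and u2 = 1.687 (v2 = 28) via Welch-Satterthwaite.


uc = sqrt(u1^2 + u2^2) = sqrt(1.762^2 + 1.687^2) = 2.4393878
v_eff = uc^4 / (u1^4/v1 + u2^4/v2)
= 2.4393878^4 / (1.762^4/5 + 1.687^4/28)
= 35.409793 / 2.2170321
v_eff = 15.9717

15.9717


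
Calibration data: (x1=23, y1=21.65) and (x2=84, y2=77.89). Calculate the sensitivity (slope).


slope = (y2 - y1) / (x2 - x1)
= (77.89 - 21.65) / (84 - 23)
= 56.2400 / 61
= 0.9220

0.9220


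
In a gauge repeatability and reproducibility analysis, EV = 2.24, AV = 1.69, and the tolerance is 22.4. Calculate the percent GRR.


GRR = sqrt(EV^2 + AV^2) = sqrt(2.24^2 + 1.69^2) = 2.8060114
%GRR = GRR / tol * 100 = 2.8060114 / 22.4 * 100
%GRR = 12.5268

12.5268


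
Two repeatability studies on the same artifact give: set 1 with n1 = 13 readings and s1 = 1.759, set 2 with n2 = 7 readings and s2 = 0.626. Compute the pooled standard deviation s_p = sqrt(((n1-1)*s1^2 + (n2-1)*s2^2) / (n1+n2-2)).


s_p = sqrt(((n1-1)*s1^2 + (n2-1)*s2^2) / (n1+n2-2))
numerator = (13-1)*1.759^2 + (7-1)*0.626^2 = 37.128972 + 2.351256 = 39.480228
denominator = 13 + 7 - 2 = 18
s_p^2 = 39.480228 / 18 = 2.193346
s_p = sqrt(2.193346) = 1.4810

1.4810


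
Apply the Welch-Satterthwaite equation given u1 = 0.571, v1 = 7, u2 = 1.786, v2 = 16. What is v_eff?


uc = sqrt(u1^2 + u2^2) = sqrt(0.571^2 + 1.786^2) = 1.8750565
v_eff = uc^4 / (u1^4/v1 + u2^4/v2)
= 1.8750565^4 / (0.571^4/7 + 1.786^4/16)
= 12.361109 / 0.65111101
v_eff = 18.9846

18.9846


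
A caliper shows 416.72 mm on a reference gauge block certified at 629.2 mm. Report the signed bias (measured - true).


Systematic error = measured - true
= 416.72 - 629.2
= -212.4800

-212.4800


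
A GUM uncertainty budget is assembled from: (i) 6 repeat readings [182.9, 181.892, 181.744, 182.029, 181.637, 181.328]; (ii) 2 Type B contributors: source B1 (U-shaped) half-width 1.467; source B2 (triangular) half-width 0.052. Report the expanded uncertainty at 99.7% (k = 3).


mean = (182.9 + 181.892 + 181.744 + 182.029 + 181.637 + 181.328) / 6 = 181.9216667
s = sqrt(sum((x - mean)^2)/(n-1)) = 0.53564491
u_A = s / sqrt(n) = 0.53564491 / sqrt(6) = 0.21867612
u_B1 = 1.467 / sqrt(2) = 1.0373256
u_B2 = 0.052 / sqrt(6) = 0.021228911
uc = sqrt(0.21867612^2 + 1.0373256^2 + 0.021228911^2) = 1.0603369
U = k * uc = 3 * 1.0603369
U = 3.1810

3.1810


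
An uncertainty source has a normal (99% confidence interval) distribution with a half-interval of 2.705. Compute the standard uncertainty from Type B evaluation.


u_B = half_width / 2.576
u_B = 2.705 / 2.576
u_B = 1.0501

1.0501


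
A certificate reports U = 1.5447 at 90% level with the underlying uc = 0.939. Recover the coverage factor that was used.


k = U / uc
k = 1.5447 / 0.939
k = 1.645

1.645


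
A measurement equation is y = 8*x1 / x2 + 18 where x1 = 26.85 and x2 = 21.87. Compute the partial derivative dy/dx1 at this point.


y = 8*x1 / x2 + 18
dy/dx1 = 8/x2
Evaluate at x2 = 21.87: c1 = 8 / 21.87
c1 = 0.3658

0.3658


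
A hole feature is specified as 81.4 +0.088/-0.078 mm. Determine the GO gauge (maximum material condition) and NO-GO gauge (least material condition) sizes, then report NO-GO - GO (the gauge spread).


GO = nominal - lower_tol (smallest hole = maximum material condition)
GO = 81.4 - 0.078 = 81.322
NO-GO = nominal + upper_tol (largest hole = least material condition)
NO-GO = 81.4 + 0.088 = 81.488
spread = NO-GO - GO = 81.488 - 81.322 = 0.1660

0.1660


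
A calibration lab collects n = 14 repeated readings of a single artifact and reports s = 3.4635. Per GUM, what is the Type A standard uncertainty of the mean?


u_A = s / sqrt(n)
u_A = 3.4635 / sqrt(14)
u_A = 3.4635 / 3.7416574
u_A = 0.9257

0.9257


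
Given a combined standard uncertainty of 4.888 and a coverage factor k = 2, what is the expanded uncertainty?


U = k * uc
U = 2 * 4.888
U = 9.7760

9.7760


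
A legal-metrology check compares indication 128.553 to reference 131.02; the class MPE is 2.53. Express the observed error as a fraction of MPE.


e = indication - reference = 128.553 - 131.02 = -2.4670
|e| = 2.4670
ratio = |e| / MPE = 2.4670 / 2.53
ratio = 0.9751

0.9751


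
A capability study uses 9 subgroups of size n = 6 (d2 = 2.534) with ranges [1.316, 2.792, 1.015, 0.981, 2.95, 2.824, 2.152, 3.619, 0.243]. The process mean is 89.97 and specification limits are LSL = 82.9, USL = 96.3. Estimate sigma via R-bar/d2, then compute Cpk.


R_bar = (1.316 + 2.792 + 1.015 + 0.981 + 2.95 + 2.824 + 2.152 + 3.619 + 0.243) / 9 = 1.988
sigma = R_bar / d2 = 1.988 / 2.534 = 0.78453039
Cp = (USL - LSL)/(6*sigma) = (96.3 - 82.9)/(6*0.78453039) = 2.8467
Cpu = (96.3 - 89.97)/(3*0.78453039) = 2.6895
Cpl = (89.97 - 82.9)/(3*0.78453039) = 3.0039
Cpk = min(Cpu, Cpl) = 2.6895

2.6895


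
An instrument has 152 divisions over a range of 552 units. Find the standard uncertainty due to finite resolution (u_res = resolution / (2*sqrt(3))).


resolution = range / divisions
resolution = 552 / 152 = 3.6315789
u_res = resolution / (2*sqrt(3))
u_res = 3.6315789 / 3.4641016
u_res = 1.0483

1.0483


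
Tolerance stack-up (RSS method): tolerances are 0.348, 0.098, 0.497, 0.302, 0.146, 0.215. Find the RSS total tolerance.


RSS = sqrt(0.348^2 + 0.098^2 + 0.497^2 + 0.302^2 + 0.146^2 + 0.215^2)
= sqrt(0.536462)
= 0.7324

0.7324


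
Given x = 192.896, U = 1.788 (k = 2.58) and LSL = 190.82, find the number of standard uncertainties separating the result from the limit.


u = U / k = 1.788 / 2.58 = 0.69302326
margin = |LSL - x| = |190.82 - 192.896| = 2.076
z = margin / u = 2.076 / 0.69302326
z = 2.9956

2.9956


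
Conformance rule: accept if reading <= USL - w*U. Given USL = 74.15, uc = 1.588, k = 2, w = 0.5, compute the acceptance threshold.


U = k * uc = 2 * 1.588 = 3.176
guard band g = w * U = 0.5 * 3.176 = 1.588
AL = USL - g = 74.15 - 1.588
AL = 72.5620

72.5620


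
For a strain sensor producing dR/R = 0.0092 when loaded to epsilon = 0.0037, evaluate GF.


GF = (dR/R) / epsilon
= 0.0092 / 0.0037
= 2.4865

2.4865


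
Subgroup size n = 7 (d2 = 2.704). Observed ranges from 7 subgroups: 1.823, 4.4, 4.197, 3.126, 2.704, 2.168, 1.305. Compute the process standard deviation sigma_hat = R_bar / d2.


R_bar = (1.823 + 4.4 + 4.197 + 3.126 + 2.704 + 2.168 + 1.305) / 7
R_bar = 19.723 / 7 = 2.8175714
sigma_hat = R_bar / d2 = 2.8175714 / 2.704 = 1.0420

1.0420


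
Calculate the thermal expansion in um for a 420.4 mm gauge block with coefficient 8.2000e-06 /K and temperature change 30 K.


dL = L * alpha * dT
= 420.4 * 8.2000e-06 * 30
= 0.1034184 mm
dL_um = 0.1034184 * 1000 = 103.4184 um

103.4184


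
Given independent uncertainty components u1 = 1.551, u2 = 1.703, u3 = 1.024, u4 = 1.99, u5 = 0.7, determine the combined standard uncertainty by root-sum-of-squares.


uc = sqrt(1.551^2 + 1.703^2 + 1.024^2 + 1.99^2 + 0.7^2)
uc = sqrt(10.804486)
uc = 3.2870

3.2870


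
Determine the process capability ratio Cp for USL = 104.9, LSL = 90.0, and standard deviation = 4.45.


Cp = (USL - LSL) / (6 * sigma)
= (104.9 - 90.0) / (6 * 4.45)
= 14.9000 / 26.7000
= 0.5581

0.5581


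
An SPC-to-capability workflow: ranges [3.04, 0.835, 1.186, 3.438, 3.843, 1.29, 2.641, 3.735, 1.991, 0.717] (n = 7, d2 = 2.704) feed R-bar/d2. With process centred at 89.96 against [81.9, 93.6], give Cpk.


R_bar = (3.04 + 0.835 + 1.186 + 3.438 + 3.843 + 1.29 + 2.641 + 3.735 + 1.991 + 0.717) / 10 = 2.2716
sigma = R_bar / d2 = 2.2716 / 2.704 = 0.84008876
Cp = (USL - LSL)/(6*sigma) = (93.6 - 81.9)/(6*0.84008876) = 2.3212
Cpu = (93.6 - 89.96)/(3*0.84008876) = 1.4443
Cpl = (89.96 - 81.9)/(3*0.84008876) = 3.1981
Cpk = min(Cpu, Cpl) = 1.4443

1.4443


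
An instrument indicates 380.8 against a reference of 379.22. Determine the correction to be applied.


Correction = standard - reading
= 379.22 - 380.8
= -1.5800

-1.5800


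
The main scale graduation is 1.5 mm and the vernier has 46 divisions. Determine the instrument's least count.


LC = MSD / n_div
= 1.5 / 46
= 0.0326

0.0326


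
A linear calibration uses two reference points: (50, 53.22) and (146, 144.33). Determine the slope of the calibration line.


slope = (y2 - y1) / (x2 - x1)
= (144.33 - 53.22) / (146 - 50)
= 91.1100 / 96
= 0.9491

0.9491


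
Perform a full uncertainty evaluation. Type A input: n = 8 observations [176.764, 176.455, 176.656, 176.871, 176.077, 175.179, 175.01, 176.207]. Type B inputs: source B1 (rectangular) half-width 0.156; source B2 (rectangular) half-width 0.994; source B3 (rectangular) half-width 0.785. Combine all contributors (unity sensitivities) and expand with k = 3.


mean = (176.764 + 176.455 + 176.656 + 176.871 + 176.077 + 175.179 + 175.01 + 176.207) / 8 = 176.152375
s = sqrt(sum((x - mean)^2)/(n-1)) = 0.70679072
u_A = s / sqrt(n) = 0.70679072 / sqrt(8) = 0.24988826
u_B1 = 0.156 / sqrt(3) = 0.090066642
u_B2 = 0.994 / sqrt(3) = 0.57388617
u_B3 = 0.785 / sqrt(3) = 0.45321996
uc = sqrt(0.24988826^2 + 0.090066642^2 + 0.57388617^2 + 0.45321996^2) = 0.77801659
U = k * uc = 3 * 0.77801659
U = 2.3340

2.3340


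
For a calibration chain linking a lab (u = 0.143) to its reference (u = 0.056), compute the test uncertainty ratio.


TUR = u_lab / u_ref
= 0.143 / 0.056
= 2.5536

2.5536


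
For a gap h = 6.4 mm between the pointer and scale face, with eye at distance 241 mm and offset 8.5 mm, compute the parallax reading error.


error = h * offset / d
= 6.4 * 8.5 / 241
= 0.2257

0.2257


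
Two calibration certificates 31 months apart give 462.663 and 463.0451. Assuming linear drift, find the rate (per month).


rate = (v2 - v1) / months
= (463.0451 - 462.663) / 31
= 0.3821 / 31
= 0.0123

0.0123


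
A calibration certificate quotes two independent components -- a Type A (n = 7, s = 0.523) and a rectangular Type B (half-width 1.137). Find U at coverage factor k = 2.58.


u_A = s / sqrt(n) = 0.523 / sqrt(7) = 0.19767542
u_B = half_width / sqrt(3) = 1.137 / sqrt(3) = 0.65644726
uc = sqrt(u_A^2 + u_B^2) = sqrt(0.19767542^2 + 0.65644726^2) = 0.68556442
U = k * uc = 2.58 * 0.68556442
U = 1.7688

1.7688


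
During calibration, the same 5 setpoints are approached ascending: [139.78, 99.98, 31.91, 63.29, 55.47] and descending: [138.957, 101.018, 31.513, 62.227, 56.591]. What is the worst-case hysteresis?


|139.78 - 138.957| = 0.8230
|99.98 - 101.018| = 1.0380
|31.91 - 31.513| = 0.3970
|63.29 - 62.227| = 1.0630
|55.47 - 56.591| = 1.1210
hysteresis = max(diffs) = 1.1210

1.1210


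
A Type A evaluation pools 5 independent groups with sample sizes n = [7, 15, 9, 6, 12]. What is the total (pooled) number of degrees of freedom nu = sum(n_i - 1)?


nu = sum_i (n_i - 1)
nu = ((7 - 1) + (15 - 1) + (9 - 1) + (6 - 1) + (12 - 1))
nu = 6 + 14 + 8 + 5 + 11
nu = 44

44


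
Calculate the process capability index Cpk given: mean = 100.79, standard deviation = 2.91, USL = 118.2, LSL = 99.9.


Cpu = (USL - mean) / (3*sigma) = (118.2 - 100.79) / (3*2.91) = 1.9943
Cpl = (mean - LSL) / (3*sigma) = (100.79 - 99.9) / (3*2.91) = 0.1019
Cpk = min(Cpu, Cpl) = 0.1019

0.1019


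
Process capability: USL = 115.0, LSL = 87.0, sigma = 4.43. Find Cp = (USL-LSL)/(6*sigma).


Cp = (USL - LSL) / (6 * sigma)
= (115.0 - 87.0) / (6 * 4.43)
= 28.0000 / 26.5800
= 1.0534

1.0534


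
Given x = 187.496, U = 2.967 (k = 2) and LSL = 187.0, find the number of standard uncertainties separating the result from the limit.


u = U / k = 2.967 / 2 = 1.4835
margin = |LSL - x| = |187.0 - 187.496| = 0.496
z = margin / u = 0.496 / 1.4835
z = 0.3343

0.3343


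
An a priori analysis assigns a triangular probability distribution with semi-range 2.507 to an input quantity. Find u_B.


u_B = half_width / sqrt(6)
u_B = 2.507 / 2.4494897
u_B = 1.0235

1.0235


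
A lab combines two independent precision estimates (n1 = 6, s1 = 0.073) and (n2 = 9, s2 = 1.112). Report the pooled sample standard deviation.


s_p = sqrt(((n1-1)*s1^2 + (n2-1)*s2^2) / (n1+n2-2))
numerator = (6-1)*0.073^2 + (9-1)*1.112^2 = 0.026645 + 9.892352 = 9.918997
denominator = 6 + 9 - 2 = 13
s_p^2 = 9.918997 / 13 = 0.76299977
s_p = sqrt(0.76299977) = 0.8735

0.8735


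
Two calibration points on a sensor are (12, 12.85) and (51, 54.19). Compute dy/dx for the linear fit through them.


slope = (y2 - y1) / (x2 - x1)
= (54.19 - 12.85) / (51 - 12)
= 41.3400 / 39
= 1.0600

1.0600


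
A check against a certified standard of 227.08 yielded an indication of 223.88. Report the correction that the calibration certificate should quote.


Correction = standard - reading
= 227.08 - 223.88
= 3.2000

3.2000


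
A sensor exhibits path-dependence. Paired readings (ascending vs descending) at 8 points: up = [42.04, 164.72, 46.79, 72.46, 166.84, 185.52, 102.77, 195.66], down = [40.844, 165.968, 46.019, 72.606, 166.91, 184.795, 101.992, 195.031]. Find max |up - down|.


|42.04 - 40.844| = 1.1960
|164.72 - 165.968| = 1.2480
|46.79 - 46.019| = 0.7710
|72.46 - 72.606| = 0.1460
|166.84 - 166.91| = 0.0700
|185.52 - 184.795| = 0.7250
|102.77 - 101.992| = 0.7780
|195.66 - 195.031| = 0.6290
hysteresis = max(diffs) = 1.2480

1.2480


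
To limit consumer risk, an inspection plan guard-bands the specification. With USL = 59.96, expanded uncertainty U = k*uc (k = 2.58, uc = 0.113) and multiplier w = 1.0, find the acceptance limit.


U = k * uc = 2.58 * 0.113 = 0.29154
guard band g = w * U = 1.0 * 0.29154 = 0.29154
AL = USL - g = 59.96 - 0.29154
AL = 59.6685

59.6685


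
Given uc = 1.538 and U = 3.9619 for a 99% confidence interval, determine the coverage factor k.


k = U / uc
k = 3.9619 / 1.538
k = 2.576

2.576


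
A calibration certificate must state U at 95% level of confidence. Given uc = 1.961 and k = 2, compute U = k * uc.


U = k * uc
U = 2 * 1.961
U = 3.9220

3.9220


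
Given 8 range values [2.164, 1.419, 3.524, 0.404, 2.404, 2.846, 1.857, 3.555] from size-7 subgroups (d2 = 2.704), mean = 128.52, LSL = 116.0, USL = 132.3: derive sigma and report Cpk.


R_bar = (2.164 + 1.419 + 3.524 + 0.404 + 2.404 + 2.846 + 1.857 + 3.555) / 8 = 2.271625
sigma = R_bar / d2 = 2.271625 / 2.704 = 0.840098
Cp = (USL - LSL)/(6*sigma) = (132.3 - 116.0)/(6*0.840098) = 3.2337
Cpu = (132.3 - 128.52)/(3*0.840098) = 1.4998
Cpl = (128.52 - 116.0)/(3*0.840098) = 4.9677
Cpk = min(Cpu, Cpl) = 1.4998

1.4998


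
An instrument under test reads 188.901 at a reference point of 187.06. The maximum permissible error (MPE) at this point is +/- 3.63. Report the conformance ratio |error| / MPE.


e = indication - reference = 188.901 - 187.06 = 1.8410
|e| = 1.8410
ratio = |e| / MPE = 1.8410 / 3.63
ratio = 0.5072

0.5072


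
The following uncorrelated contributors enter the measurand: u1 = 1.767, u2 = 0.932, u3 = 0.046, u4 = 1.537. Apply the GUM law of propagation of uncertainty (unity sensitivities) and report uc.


uc = sqrt(1.767^2 + 0.932^2 + 0.046^2 + 1.537^2)
uc = sqrt(6.355398)
uc = 2.5210

2.5210


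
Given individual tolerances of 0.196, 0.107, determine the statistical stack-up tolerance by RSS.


RSS = sqrt(0.196^2 + 0.107^2)
= sqrt(0.049865)
= 0.2233

0.2233


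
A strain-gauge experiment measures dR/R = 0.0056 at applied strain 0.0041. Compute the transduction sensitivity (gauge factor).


GF = (dR/R) / epsilon
= 0.0056 / 0.0041
= 1.3659

1.3659


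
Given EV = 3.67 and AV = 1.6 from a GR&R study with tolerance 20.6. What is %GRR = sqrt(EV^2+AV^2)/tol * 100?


GRR = sqrt(EV^2 + AV^2) = sqrt(3.67^2 + 1.6^2) = 4.0036109
%GRR = GRR / tol * 100 = 4.0036109 / 20.6 * 100
%GRR = 19.4350

19.4350


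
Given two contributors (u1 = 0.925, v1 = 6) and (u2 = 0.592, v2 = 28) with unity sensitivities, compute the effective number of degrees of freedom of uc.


uc = sqrt(u1^2 + u2^2) = sqrt(0.925^2 + 0.592^2) = 1.0982208
v_eff = uc^4 / (u1^4/v1 + u2^4/v2)
= 1.0982208^4 / (0.925^4/6 + 0.592^4/28)
= 1.4546505 / 0.1264023
v_eff = 11.5081

11.5081


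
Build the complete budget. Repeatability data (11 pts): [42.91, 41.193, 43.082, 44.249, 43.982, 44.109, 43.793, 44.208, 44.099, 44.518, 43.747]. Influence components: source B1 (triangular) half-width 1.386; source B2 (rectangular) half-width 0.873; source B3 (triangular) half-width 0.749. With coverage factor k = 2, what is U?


mean = (42.91 + 41.193 + 43.082 + 44.249 + 43.982 + 44.109 + 43.793 + 44.208 + 44.099 + 44.518 + 43.747) / 11 = 43.62636364
s = sqrt(sum((x - mean)^2)/(n-1)) = 0.94217199
u_A = s / sqrt(n) = 0.94217199 / sqrt(11) = 0.28407554
u_B1 = 1.386 / sqrt(6) = 0.56583213
u_B2 = 0.873 / sqrt(3) = 0.50402679
u_B3 = 0.749 / sqrt(6) = 0.30577797
uc = sqrt(0.28407554^2 + 0.56583213^2 + 0.50402679^2 + 0.30577797^2) = 0.86510582
U = k * uc = 2 * 0.86510582
U = 1.7302

1.7302


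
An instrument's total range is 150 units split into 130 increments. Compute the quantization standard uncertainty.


resolution = range / divisions
resolution = 150 / 130 = 1.1538462
u_res = resolution / (2*sqrt(3))
u_res = 1.1538462 / 3.4641016
u_res = 0.3331

0.3331


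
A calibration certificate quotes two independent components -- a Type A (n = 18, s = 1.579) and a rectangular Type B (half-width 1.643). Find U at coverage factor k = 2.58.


u_A = s / sqrt(n) = 1.579 / sqrt(18) = 0.37217387
u_B = half_width / sqrt(3) = 1.643 / sqrt(3) = 0.94858649
uc = sqrt(u_A^2 + u_B^2) = sqrt(0.37217387^2 + 0.94858649^2) = 1.0189847
U = k * uc = 2.58 * 1.0189847
U = 2.6290

2.6290


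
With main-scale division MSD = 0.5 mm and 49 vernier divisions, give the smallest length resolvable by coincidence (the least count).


LC = MSD / n_div
= 0.5 / 49
= 0.0102

0.0102


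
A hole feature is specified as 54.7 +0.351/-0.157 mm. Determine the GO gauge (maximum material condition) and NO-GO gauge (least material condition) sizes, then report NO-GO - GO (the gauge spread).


GO = nominal - lower_tol (smallest hole = maximum material condition)
GO = 54.7 - 0.157 = 54.543
NO-GO = nominal + upper_tol (largest hole = least material condition)
NO-GO = 54.7 + 0.351 = 55.051
spread = NO-GO - GO = 55.051 - 54.543 = 0.5080

0.5080


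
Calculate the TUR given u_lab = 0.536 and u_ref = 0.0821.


TUR = u_lab / u_ref
= 0.536 / 0.0821
= 6.5286

6.5286


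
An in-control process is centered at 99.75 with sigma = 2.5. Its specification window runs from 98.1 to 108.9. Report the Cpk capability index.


Cpu = (USL - mean) / (3*sigma) = (108.9 - 99.75) / (3*2.5) = 1.2200
Cpl = (mean - LSL) / (3*sigma) = (99.75 - 98.1) / (3*2.5) = 0.2200
Cpk = min(Cpu, Cpl) = 0.2200

0.2200


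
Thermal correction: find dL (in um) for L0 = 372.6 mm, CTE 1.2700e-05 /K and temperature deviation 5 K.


dL = L * alpha * dT
= 372.6 * 1.2700e-05 * 5
= 0.0236601 mm
dL_um = 0.0236601 * 1000 = 23.6601 um

23.6601


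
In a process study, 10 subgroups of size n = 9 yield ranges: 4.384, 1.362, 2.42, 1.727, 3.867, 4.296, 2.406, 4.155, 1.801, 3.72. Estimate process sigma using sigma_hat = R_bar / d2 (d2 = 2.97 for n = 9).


R_bar = (4.384 + 1.362 + 2.42 + 1.727 + 3.867 + 4.296 + 2.406 + 4.155 + 1.801 + 3.72) / 10
R_bar = 30.138 / 10 = 3.0138
sigma_hat = R_bar / d2 = 3.0138 / 2.97 = 1.0147

1.0147


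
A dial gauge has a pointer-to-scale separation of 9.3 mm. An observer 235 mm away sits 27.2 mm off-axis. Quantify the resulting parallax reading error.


error = h * offset / d
= 9.3 * 27.2 / 235
= 1.0764

1.0764


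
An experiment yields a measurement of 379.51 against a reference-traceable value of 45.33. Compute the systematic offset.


Systematic error = measured - true
= 379.51 - 45.33
= 334.1800

334.1800


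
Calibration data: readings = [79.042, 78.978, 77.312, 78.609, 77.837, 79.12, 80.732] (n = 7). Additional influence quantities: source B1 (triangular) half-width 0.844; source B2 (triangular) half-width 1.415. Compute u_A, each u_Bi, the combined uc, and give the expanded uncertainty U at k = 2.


mean = (79.042 + 78.978 + 77.312 + 78.609 + 77.837 + 79.12 + 80.732) / 7 = 78.80428571
s = sqrt(sum((x - mean)^2)/(n-1)) = 1.0880516
u_A = s / sqrt(n) = 1.0880516 / sqrt(7) = 0.41124485
u_B1 = 0.844 / sqrt(6) = 0.34456156
u_B2 = 1.415 / sqrt(6) = 0.57767133
uc = sqrt(0.41124485^2 + 0.34456156^2 + 0.57767133^2) = 0.78838389
U = k * uc = 2 * 0.78838389
U = 1.5768

1.5768


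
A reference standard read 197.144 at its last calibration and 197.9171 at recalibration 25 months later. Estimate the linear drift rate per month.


rate = (v2 - v1) / months
= (197.9171 - 197.144) / 25
= 0.7731 / 25
= 0.0309

0.0309


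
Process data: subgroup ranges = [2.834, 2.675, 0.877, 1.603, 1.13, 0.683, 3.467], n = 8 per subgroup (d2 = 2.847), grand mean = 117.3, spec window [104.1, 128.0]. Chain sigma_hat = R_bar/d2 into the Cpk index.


R_bar = (2.834 + 2.675 + 0.877 + 1.603 + 1.13 + 0.683 + 3.467) / 7 = 1.8955714
sigma = R_bar / d2 = 1.8955714 / 2.847 = 0.66581363
Cp = (USL - LSL)/(6*sigma) = (128.0 - 104.1)/(6*0.66581363) = 5.9827
Cpu = (128.0 - 117.3)/(3*0.66581363) = 5.3569
Cpl = (117.3 - 104.1)/(3*0.66581363) = 6.6085
Cpk = min(Cpu, Cpl) = 5.3569

5.3569


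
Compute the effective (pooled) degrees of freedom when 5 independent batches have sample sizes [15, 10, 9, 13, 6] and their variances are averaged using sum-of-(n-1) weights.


nu = sum_i (n_i - 1)
nu = ((15 - 1) + (10 - 1) + (9 - 1) + (13 - 1) + (6 - 1))
nu = 14 + 9 + 8 + 12 + 5
nu = 48

48


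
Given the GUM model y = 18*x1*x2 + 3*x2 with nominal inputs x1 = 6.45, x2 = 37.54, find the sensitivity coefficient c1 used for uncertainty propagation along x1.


y = 18*x1*x2 + 3*x2
dy/dx1 = 18*x2
Evaluate at x2 = 37.54: c1 = 18 * 37.54
c1 = 675.7200

675.7200


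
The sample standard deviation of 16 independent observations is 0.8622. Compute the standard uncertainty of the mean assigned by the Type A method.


u_A = s / sqrt(n)
u_A = 0.8622 / sqrt(16)
u_A = 0.8622 / 4
u_A = 0.2155

0.2155


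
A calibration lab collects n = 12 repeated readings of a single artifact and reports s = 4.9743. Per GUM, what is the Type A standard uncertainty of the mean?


u_A = s / sqrt(n)
u_A = 4.9743 / sqrt(12)
u_A = 4.9743 / 3.4641016
u_A = 1.4360

1.4360


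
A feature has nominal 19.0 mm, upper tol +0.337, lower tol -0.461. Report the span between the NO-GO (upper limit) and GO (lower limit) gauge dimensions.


GO = nominal - lower_tol (smallest hole = maximum material condition)
GO = 19.0 - 0.461 = 18.539
NO-GO = nominal + upper_tol (largest hole = least material condition)
NO-GO = 19.0 + 0.337 = 19.337
spread = NO-GO - GO = 19.337 - 18.539 = 0.7980

0.7980


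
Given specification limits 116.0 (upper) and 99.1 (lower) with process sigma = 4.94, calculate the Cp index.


Cp = (USL - LSL) / (6 * sigma)
= (116.0 - 99.1) / (6 * 4.94)
= 16.9000 / 29.6400
= 0.5702

0.5702


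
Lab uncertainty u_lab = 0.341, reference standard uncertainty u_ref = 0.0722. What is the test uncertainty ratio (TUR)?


TUR = u_lab / u_ref
= 0.341 / 0.0722
= 4.7230

4.7230


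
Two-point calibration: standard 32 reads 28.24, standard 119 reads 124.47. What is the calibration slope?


slope = (y2 - y1) / (x2 - x1)
= (124.47 - 28.24) / (119 - 32)
= 96.2300 / 87
= 1.1061

1.1061


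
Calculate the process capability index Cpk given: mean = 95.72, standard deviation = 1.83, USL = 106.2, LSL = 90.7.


Cpu = (USL - mean) / (3*sigma) = (106.2 - 95.72) / (3*1.83) = 1.9089
Cpl = (mean - LSL) / (3*sigma) = (95.72 - 90.7) / (3*1.83) = 0.9144
Cpk = min(Cpu, Cpl) = 0.9144

0.9144


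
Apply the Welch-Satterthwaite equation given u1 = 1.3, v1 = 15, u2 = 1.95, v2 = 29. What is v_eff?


uc = sqrt(u1^2 + u2^2) = sqrt(1.3^2 + 1.95^2) = 2.3436083
v_eff = uc^4 / (u1^4/v1 + u2^4/v2)
= 2.3436083^4 / (1.3^4/15 + 1.95^4/29)
= 30.167555 / 0.68899309
v_eff = 43.7850

43.7850


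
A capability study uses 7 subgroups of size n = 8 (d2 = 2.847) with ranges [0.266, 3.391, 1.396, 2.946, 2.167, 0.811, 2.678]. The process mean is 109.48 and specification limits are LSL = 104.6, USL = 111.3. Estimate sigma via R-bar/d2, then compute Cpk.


R_bar = (0.266 + 3.391 + 1.396 + 2.946 + 2.167 + 0.811 + 2.678) / 7 = 1.9507143
sigma = R_bar / d2 = 1.9507143 / 2.847 = 0.6851824
Cp = (USL - LSL)/(6*sigma) = (111.3 - 104.6)/(6*0.6851824) = 1.6297
Cpu = (111.3 - 109.48)/(3*0.6851824) = 0.8854
Cpl = (109.48 - 104.6)/(3*0.6851824) = 2.3741
Cpk = min(Cpu, Cpl) = 0.8854

0.8854


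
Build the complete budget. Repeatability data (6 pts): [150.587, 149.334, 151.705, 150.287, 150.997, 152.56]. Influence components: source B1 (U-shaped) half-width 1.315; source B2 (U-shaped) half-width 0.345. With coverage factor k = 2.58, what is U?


mean = (150.587 + 149.334 + 151.705 + 150.287 + 150.997 + 152.56) / 6 = 150.9116667
s = sqrt(sum((x - mean)^2)/(n-1)) = 1.1259051
u_A = s / sqrt(n) = 1.1259051 / sqrt(6) = 0.45964883
u_B1 = 1.315 / sqrt(2) = 0.92984542
u_B2 = 0.345 / sqrt(2) = 0.24395184
uc = sqrt(0.45964883^2 + 0.92984542^2 + 0.24395184^2) = 1.0655525
U = k * uc = 2.58 * 1.0655525
U = 2.7491

2.7491


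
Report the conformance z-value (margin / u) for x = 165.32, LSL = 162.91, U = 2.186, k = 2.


u = U / k = 2.186 / 2 = 1.093
margin = |LSL - x| = |162.91 - 165.32| = 2.41
z = margin / u = 2.41 / 1.093
z = 2.2049

2.2049


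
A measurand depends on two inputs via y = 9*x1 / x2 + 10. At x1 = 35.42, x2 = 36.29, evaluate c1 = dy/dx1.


y = 9*x1 / x2 + 10
dy/dx1 = 9/x2
Evaluate at x2 = 36.29: c1 = 9 / 36.29
c1 = 0.2480

0.2480


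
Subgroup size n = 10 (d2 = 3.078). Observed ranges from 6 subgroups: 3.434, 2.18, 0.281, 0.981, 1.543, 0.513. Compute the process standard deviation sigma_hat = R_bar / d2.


R_bar = (3.434 + 2.18 + 0.281 + 0.981 + 1.543 + 0.513) / 6
R_bar = 8.932 / 6 = 1.4886667
sigma_hat = R_bar / d2 = 1.4886667 / 3.078 = 0.4836

0.4836


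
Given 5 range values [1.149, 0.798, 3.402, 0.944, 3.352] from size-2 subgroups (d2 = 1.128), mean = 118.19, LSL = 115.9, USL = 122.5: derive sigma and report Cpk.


R_bar = (1.149 + 0.798 + 3.402 + 0.944 + 3.352) / 5 = 1.929
sigma = R_bar / d2 = 1.929 / 1.128 = 1.7101064
Cp = (USL - LSL)/(6*sigma) = (122.5 - 115.9)/(6*1.7101064) = 0.6432
Cpu = (122.5 - 118.19)/(3*1.7101064) = 0.8401
Cpl = (118.19 - 115.9)/(3*1.7101064) = 0.4464
Cpk = min(Cpu, Cpl) = 0.4464

0.4464


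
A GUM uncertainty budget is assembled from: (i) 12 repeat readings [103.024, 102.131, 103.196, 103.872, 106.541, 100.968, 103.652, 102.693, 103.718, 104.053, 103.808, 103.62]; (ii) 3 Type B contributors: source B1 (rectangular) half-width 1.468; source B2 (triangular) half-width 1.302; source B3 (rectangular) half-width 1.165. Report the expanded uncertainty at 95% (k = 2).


mean = (103.024 + 102.131 + 103.196 + 103.872 + 106.541 + 100.968 + 103.652 + 102.693 + 103.718 + 104.053 + 103.808 + 103.62) / 12 = 103.4396667
s = sqrt(sum((x - mean)^2)/(n-1)) = 1.3171426
u_A = s / sqrt(n) = 1.3171426 / sqrt(12) = 0.38022632
u_B1 = 1.468 / sqrt(3) = 0.8475502
u_B2 = 1.302 / sqrt(6) = 0.53153927
u_B3 = 1.165 / sqrt(3) = 0.67261306
uc = sqrt(0.38022632^2 + 0.8475502^2 + 0.53153927^2 + 0.67261306^2) = 1.2640632
U = k * uc = 2 * 1.2640632
U = 2.5281

2.5281


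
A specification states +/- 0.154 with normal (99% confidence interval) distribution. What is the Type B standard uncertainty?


u_B = half_width / 2.576
u_B = 0.154 / 2.576
u_B = 0.0598

0.0598


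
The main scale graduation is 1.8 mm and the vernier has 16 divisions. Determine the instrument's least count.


LC = MSD / n_div
= 1.8 / 16
= 0.1125

0.1125


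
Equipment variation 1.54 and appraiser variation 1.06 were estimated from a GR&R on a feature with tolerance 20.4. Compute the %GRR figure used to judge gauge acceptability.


GRR = sqrt(EV^2 + AV^2) = sqrt(1.54^2 + 1.06^2) = 1.8695454
%GRR = GRR / tol * 100 = 1.8695454 / 20.4 * 100
%GRR = 9.1644

9.1644


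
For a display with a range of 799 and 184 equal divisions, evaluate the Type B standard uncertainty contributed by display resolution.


resolution = range / divisions
resolution = 799 / 184 = 4.3423913
u_res = resolution / (2*sqrt(3))
u_res = 4.3423913 / 3.4641016
u_res = 1.2535

1.2535


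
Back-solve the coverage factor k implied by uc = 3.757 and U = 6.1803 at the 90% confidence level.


k = U / uc
k = 6.1803 / 3.757
k = 1.645

1.645


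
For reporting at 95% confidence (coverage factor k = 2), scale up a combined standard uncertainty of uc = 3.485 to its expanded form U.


U = k * uc
U = 2 * 3.485
U = 6.9700

6.9700


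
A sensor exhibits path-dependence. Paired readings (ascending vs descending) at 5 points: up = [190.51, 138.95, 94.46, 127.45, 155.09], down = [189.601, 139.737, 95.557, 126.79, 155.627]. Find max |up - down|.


|190.51 - 189.601| = 0.9090
|138.95 - 139.737| = 0.7870
|94.46 - 95.557| = 1.0970
|127.45 - 126.79| = 0.6600
|155.09 - 155.627| = 0.5370
hysteresis = max(diffs) = 1.0970

1.0970


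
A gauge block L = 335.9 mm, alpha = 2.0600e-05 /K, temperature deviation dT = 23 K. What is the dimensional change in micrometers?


dL = L * alpha * dT
= 335.9 * 2.0600e-05 * 23
= 0.1591494 mm
dL_um = 0.1591494 * 1000 = 159.1494 um

159.1494


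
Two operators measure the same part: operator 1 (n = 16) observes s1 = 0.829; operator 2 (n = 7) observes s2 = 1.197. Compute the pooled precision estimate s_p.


s_p = sqrt(((n1-1)*s1^2 + (n2-1)*s2^2) / (n1+n2-2))
numerator = (16-1)*0.829^2 + (7-1)*1.197^2 = 10.308615 + 8.596854 = 18.905469
denominator = 16 + 7 - 2 = 21
s_p^2 = 18.905469 / 21 = 0.90026043
s_p = sqrt(0.90026043) = 0.9488

0.9488


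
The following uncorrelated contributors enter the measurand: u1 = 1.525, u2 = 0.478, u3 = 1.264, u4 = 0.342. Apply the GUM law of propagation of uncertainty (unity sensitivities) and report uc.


uc = sqrt(1.525^2 + 0.478^2 + 1.264^2 + 0.342^2)
uc = sqrt(4.268769)
uc = 2.0661

2.0661


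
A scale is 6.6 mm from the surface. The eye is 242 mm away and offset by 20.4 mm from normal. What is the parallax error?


error = h * offset / d
= 6.6 * 20.4 / 242
= 0.5564

0.5564


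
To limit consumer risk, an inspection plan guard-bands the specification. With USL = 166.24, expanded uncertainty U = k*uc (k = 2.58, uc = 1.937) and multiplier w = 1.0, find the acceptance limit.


U = k * uc = 2.58 * 1.937 = 4.99746
guard band g = w * U = 1.0 * 4.99746 = 4.99746
AL = USL - g = 166.24 - 4.99746
AL = 161.2425

161.2425


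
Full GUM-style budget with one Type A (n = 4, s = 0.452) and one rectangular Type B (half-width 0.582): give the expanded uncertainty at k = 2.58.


u_A = s / sqrt(n) = 0.452 / sqrt(4) = 0.226
u_B = half_width / sqrt(3) = 0.582 / sqrt(3) = 0.33601786
uc = sqrt(u_A^2 + u_B^2) = sqrt(0.226^2 + 0.33601786^2) = 0.40494938
U = k * uc = 2.58 * 0.40494938
U = 1.0448

1.0448


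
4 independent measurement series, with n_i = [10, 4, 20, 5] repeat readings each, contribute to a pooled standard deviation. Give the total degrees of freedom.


nu = sum_i (n_i - 1)
nu = ((10 - 1) + (4 - 1) + (20 - 1) + (5 - 1))
nu = 9 + 3 + 19 + 4
nu = 35

35


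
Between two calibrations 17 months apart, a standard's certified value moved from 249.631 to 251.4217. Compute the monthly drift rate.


rate = (v2 - v1) / months
= (251.4217 - 249.631) / 17
= 1.7907 / 17
= 0.1053

0.1053


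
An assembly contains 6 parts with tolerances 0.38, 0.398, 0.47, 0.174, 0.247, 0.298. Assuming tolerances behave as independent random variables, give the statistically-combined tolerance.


RSS = sqrt(0.38^2 + 0.398^2 + 0.47^2 + 0.174^2 + 0.247^2 + 0.298^2)
= sqrt(0.703793)
= 0.8389

0.8389


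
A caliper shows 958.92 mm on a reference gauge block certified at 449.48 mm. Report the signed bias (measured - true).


Systematic error = measured - true
= 958.92 - 449.48
= 509.4400

509.4400


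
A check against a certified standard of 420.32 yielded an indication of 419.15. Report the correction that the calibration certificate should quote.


Correction = standard - reading
= 420.32 - 419.15
= 1.1700

1.1700


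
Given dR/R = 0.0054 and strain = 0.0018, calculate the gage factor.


GF = (dR/R) / epsilon
= 0.0054 / 0.0018
= 3.0000

3.0000


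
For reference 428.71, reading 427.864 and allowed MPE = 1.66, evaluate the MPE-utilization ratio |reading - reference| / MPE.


e = indication - reference = 427.864 - 428.71 = -0.8460
|e| = 0.8460
ratio = |e| / MPE = 0.8460 / 1.66
ratio = 0.5096

0.5096


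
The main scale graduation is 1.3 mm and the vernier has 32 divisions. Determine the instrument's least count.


LC = MSD / n_div
= 1.3 / 32
= 0.0406

0.0406


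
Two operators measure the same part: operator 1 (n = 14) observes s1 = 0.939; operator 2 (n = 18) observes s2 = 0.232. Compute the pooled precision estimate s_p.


s_p = sqrt(((n1-1)*s1^2 + (n2-1)*s2^2) / (n1+n2-2))
numerator = (14-1)*0.939^2 + (18-1)*0.232^2 = 11.462373 + 0.915008 = 12.377381
denominator = 14 + 18 - 2 = 30
s_p^2 = 12.377381 / 30 = 0.41257937
s_p = sqrt(0.41257937) = 0.6423

0.6423


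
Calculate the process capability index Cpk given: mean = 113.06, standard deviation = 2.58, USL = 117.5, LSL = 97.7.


Cpu = (USL - mean) / (3*sigma) = (117.5 - 113.06) / (3*2.58) = 0.5736
Cpl = (mean - LSL) / (3*sigma) = (113.06 - 97.7) / (3*2.58) = 1.9845
Cpk = min(Cpu, Cpl) = 0.5736

0.5736


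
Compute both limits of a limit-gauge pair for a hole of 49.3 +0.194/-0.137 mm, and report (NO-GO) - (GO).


GO = nominal - lower_tol (smallest hole = maximum material condition)
GO = 49.3 - 0.137 = 49.163
NO-GO = nominal + upper_tol (largest hole = least material condition)
NO-GO = 49.3 + 0.194 = 49.494
spread = NO-GO - GO = 49.494 - 49.163 = 0.3310

0.3310


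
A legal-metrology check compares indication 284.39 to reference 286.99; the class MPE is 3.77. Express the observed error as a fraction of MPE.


e = indication - reference = 284.39 - 286.99 = -2.6000
|e| = 2.6000
ratio = |e| / MPE = 2.6000 / 3.77
ratio = 0.6897

0.6897


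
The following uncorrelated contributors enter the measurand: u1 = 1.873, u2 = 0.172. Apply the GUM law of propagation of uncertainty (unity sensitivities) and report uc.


uc = sqrt(1.873^2 + 0.172^2)
uc = sqrt(3.537713)
uc = 1.8809

1.8809


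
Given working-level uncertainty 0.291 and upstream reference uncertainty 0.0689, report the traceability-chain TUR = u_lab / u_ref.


TUR = u_lab / u_ref
= 0.291 / 0.0689
= 4.2235

4.2235


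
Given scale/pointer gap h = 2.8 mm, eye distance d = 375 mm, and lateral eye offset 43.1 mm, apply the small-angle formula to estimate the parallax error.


error = h * offset / d
= 2.8 * 43.1 / 375
= 0.3218

0.3218


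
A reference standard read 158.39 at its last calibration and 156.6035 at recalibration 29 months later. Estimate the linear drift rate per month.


rate = (v2 - v1) / months
= (156.6035 - 158.39) / 29
= -1.7865 / 29
= -0.0616

-0.0616


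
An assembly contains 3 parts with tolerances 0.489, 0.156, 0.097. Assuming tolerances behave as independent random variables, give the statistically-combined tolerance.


RSS = sqrt(0.489^2 + 0.156^2 + 0.097^2)
= sqrt(0.272866)
= 0.5224

0.5224


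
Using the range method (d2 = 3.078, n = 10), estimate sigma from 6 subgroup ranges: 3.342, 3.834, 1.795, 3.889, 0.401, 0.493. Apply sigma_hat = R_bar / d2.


R_bar = (3.342 + 3.834 + 1.795 + 3.889 + 0.401 + 0.493) / 6
R_bar = 13.754 / 6 = 2.2923333
sigma_hat = R_bar / d2 = 2.2923333 / 3.078 = 0.7447

0.7447


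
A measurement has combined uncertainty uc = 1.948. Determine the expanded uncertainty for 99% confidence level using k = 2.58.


U = k * uc
U = 2.58 * 1.948
U = 5.0258

5.0258


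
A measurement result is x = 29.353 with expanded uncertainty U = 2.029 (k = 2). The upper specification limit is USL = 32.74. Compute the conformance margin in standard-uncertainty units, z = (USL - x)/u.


u = U / k = 2.029 / 2 = 1.0145
margin = |USL - x| = |32.74 - 29.353| = 3.387
z = margin / u = 3.387 / 1.0145
z = 3.3386

3.3386


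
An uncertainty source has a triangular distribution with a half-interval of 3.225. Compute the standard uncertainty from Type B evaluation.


u_B = half_width / sqrt(6)
u_B = 3.225 / 2.4494897
u_B = 1.3166

1.3166


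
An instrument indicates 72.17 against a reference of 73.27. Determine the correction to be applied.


Correction = standard - reading
= 73.27 - 72.17
= 1.1000

1.1000


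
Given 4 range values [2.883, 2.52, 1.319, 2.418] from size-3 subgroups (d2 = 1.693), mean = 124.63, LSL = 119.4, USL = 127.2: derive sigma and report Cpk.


R_bar = (2.883 + 2.52 + 1.319 + 2.418) / 4 = 2.285
sigma = R_bar / d2 = 2.285 / 1.693 = 1.3496751
Cp = (USL - LSL)/(6*sigma) = (127.2 - 119.4)/(6*1.3496751) = 0.9632
Cpu = (127.2 - 124.63)/(3*1.3496751) = 0.6347
Cpl = (124.63 - 119.4)/(3*1.3496751) = 1.2917
Cpk = min(Cpu, Cpl) = 0.6347

0.6347


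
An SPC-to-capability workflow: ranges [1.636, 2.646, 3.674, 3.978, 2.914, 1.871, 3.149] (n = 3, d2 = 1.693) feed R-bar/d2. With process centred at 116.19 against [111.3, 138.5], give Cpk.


R_bar = (1.636 + 2.646 + 3.674 + 3.978 + 2.914 + 1.871 + 3.149) / 7 = 2.8382857
sigma = R_bar / d2 = 2.8382857 / 1.693 = 1.676483
Cp = (USL - LSL)/(6*sigma) = (138.5 - 111.3)/(6*1.676483) = 2.7041
Cpu = (138.5 - 116.19)/(3*1.676483) = 4.4359
Cpl = (116.19 - 111.3)/(3*1.676483) = 0.9723
Cpk = min(Cpu, Cpl) = 0.9723

0.9723


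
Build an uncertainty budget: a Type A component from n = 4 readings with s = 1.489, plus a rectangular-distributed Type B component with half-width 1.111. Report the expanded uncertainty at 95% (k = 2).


u_A = s / sqrt(n) = 1.489 / sqrt(4) = 0.7445
u_B = half_width / sqrt(3) = 1.111 / sqrt(3) = 0.64143615
uc = sqrt(u_A^2 + u_B^2) = sqrt(0.7445^2 + 0.64143615^2) = 0.98271083
U = k * uc = 2 * 0.98271083
U = 1.9654

1.9654


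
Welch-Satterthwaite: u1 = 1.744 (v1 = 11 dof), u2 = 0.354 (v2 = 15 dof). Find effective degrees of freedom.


uc = sqrt(u1^2 + u2^2) = sqrt(1.744^2 + 0.354^2) = 1.7795651
v_eff = uc^4 / (u1^4/v1 + u2^4/v2)
= 1.7795651^4 / (1.744^4/11 + 0.354^4/15)
= 10.028951 / 0.8420416
v_eff = 11.9103

11.9103
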